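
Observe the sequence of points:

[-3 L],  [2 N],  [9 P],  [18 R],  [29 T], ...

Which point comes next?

[42 V]

For the first part, differences are 5, 7, 9, … (increasing by 2 each time): -3, 2, 9, 18, 29 → 42.
Letter: L, N, P, R, T → V (letters move forward 2 places in the alphabet).
Combining the parts gives [42 V].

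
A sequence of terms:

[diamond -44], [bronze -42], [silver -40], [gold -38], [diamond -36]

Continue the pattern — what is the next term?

[bronze -34]

Rank: repeats diamond → bronze → silver → gold, so diamond, bronze, silver, gold, diamond → bronze.
Second part: +2 each step; -44, -42, -40, -38, -36 → -34.
So the next term is [bronze -34].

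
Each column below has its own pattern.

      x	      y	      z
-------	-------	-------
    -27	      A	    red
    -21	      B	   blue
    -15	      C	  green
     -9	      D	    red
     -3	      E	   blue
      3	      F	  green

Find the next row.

Column x: +6 each step, so -27, -21, -15, -9, -3, 3 → 9.
Column y: A, B, C, D, E, F → G (letters move forward 1 place in the alphabet).
Column z: repeats red → blue → green; red, blue, green, red, blue, green → red.
Putting it together: 9  G  red.

9  G  red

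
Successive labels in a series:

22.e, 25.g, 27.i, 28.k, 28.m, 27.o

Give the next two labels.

First component: 22, 25, 27, 28, 28, 27 → 25 → 22 (differences are 3, 2, 1, … (decreasing by 1 each time)).
Letter: letters move forward 2 places in the alphabet; e, g, i, k, m, o → q → s.
Putting the parts together: 25.q and then 22.s.

25.q then 22.s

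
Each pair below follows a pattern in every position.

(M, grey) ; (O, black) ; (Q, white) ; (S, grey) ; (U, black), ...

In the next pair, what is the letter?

Letter — letters move forward 2 places in the alphabet: M, O, Q, S, U → W.

W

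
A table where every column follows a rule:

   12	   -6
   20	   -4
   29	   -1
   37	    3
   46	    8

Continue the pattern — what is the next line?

First component: alternating steps +8, +9, +8, +9, …; 12, 20, 29, 37, 46 → 54.
Second component: -6, -4, -1, 3, 8 → 14 (differences are 2, 3, 4, … (increasing by 1 each time)).
Combining the parts gives 54  14.

54  14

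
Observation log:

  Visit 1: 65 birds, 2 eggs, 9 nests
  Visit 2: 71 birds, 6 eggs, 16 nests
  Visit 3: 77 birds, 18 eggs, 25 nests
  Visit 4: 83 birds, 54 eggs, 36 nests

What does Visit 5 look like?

Birds: +6 each step; 65, 71, 77, 83 → 89.
For the eggs, ×3 each step: 2, 6, 18, 54 → 162.
Nests: 9, 16, 25, 36 → 49 (perfect squares: 3², 4², 5², …).
Putting it together: 89 birds, 162 eggs, 49 nests.

89 birds, 162 eggs, 49 nests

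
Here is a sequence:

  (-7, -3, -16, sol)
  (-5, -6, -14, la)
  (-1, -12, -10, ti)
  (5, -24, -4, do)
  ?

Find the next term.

First slot: differences are 2, 4, 6, … (increasing by 2 each time), so -7, -5, -1, 5 → 13.
Second slot — ×2 each step: -3, -6, -12, -24 → -48.
For the third slot, always 9 less than the first slot: -16, -14, -10, -4 → 4.
Note goes sol, la, ti, do → re (runs through the solfège scale do→ti).
Putting it together: (13, -48, 4, re).

(13, -48, 4, re)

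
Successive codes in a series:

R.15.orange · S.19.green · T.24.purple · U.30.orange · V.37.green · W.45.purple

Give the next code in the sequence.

X.54.orange

Letter: R, S, T, U, V, W → X (letters move forward 1 place in the alphabet).
Second component: 15, 19, 24, 30, 37, 45 → 54 (differences are 4, 5, 6, … (increasing by 1 each time)).
Colour: repeats orange → green → purple; orange, green, purple, orange, green, purple → orange.
Putting it together: X.54.orange.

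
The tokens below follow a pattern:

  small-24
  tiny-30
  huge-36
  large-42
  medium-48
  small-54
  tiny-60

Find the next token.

Size: small, tiny, huge, large, medium, small, tiny → huge (repeats small → tiny → huge → large → medium).
Second component — +6 each step: 24, 30, 36, 42, 48, 54, 60 → 66.
Combining the parts gives huge-66.

huge-66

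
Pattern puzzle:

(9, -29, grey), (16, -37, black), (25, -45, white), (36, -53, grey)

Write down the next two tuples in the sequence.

(49, -61, black), (64, -69, white)

First part — perfect squares: 3², 4², 5², …: 9, 16, 25, 36 → 49 → 64.
Second part: −8 each step; -29, -37, -45, -53 → -61 → -69.
Shade — repeats grey → black → white: grey, black, white, grey → black → white.
So the next two tuples are (49, -61, black) and (64, -69, white).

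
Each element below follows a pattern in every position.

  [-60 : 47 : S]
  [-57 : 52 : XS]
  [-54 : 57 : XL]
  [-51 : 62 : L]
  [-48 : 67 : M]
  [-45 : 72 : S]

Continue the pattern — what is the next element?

[-42 : 77 : XS]

For the first entry, +3 each step: -60, -57, -54, -51, -48, -45 → -42.
For the second entry, +5 each step: 47, 52, 57, 62, 67, 72 → 77.
For the size, repeats S → XS → XL → L → M: S, XS, XL, L, M, S → XS.
So the next element is [-42 : 77 : XS].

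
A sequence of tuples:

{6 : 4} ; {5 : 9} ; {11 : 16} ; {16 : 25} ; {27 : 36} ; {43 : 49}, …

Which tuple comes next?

First entry: each term is the sum of the two before it, so 6, 5, 11, 16, 27, 43 → 70.
Second entry: 4, 9, 16, 25, 36, 49 → 64 (perfect squares: 2², 3², 4², …).
Putting it together: {70 : 64}.

{70 : 64}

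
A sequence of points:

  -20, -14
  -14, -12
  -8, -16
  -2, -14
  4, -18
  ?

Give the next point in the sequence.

10, -16

First part: -20, -14, -8, -2, 4 → 10 (+6 each step).
Second part: alternating steps +2, −4, +2, −4, …, so -14, -12, -16, -14, -18 → -16.
Combining the parts gives 10, -16.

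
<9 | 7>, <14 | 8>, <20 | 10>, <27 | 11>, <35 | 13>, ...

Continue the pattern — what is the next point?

First coordinate: differences are 5, 6, 7, … (increasing by 1 each time), so 9, 14, 20, 27, 35 → 44.
Second coordinate — alternating steps +1, +2, +1, +2, …: 7, 8, 10, 11, 13 → 14.
So the next point is <44 | 14>.

<44 | 14>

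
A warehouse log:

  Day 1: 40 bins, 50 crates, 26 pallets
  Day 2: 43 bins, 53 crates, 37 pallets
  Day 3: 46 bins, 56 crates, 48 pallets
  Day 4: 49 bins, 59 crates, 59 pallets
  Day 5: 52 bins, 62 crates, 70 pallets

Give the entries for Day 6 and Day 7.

55 bins, 65 crates, 81 pallets; 58 bins, 68 crates, 92 pallets

Bins: +3 each step; 40, 43, 46, 49, 52 → 55 → 58.
For the crates, +3 each step: 50, 53, 56, 59, 62 → 65 → 68.
Pallets — +11 each step: 26, 37, 48, 59, 70 → 81 → 92.
So the next two records are 55 bins, 65 crates, 81 pallets and 58 bins, 68 crates, 92 pallets.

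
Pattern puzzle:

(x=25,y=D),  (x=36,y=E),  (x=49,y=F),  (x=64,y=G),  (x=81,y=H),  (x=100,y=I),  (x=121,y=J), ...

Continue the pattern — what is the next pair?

(x=144,y=K)

For the x, perfect squares: 5², 6², 7², …: 25, 36, 49, 64, 81, 100, 121 → 144.
Y — letters move forward 1 place in the alphabet: D, E, F, G, H, I, J → K.
Putting it together: (x=144,y=K).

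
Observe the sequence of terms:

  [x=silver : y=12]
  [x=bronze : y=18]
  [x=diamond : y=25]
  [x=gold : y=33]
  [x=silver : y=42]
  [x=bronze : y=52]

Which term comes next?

[x=diamond : y=63]

X — repeats silver → bronze → diamond → gold: silver, bronze, diamond, gold, silver, bronze → diamond.
Y — differences are 6, 7, 8, … (increasing by 1 each time): 12, 18, 25, 33, 42, 52 → 63.
Putting it together: [x=diamond : y=63].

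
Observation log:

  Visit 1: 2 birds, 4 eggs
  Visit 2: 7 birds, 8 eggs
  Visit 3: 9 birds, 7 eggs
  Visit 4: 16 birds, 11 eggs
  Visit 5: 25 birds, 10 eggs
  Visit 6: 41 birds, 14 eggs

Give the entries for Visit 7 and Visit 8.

Birds — each term is the sum of the two before it: 2, 7, 9, 16, 25, 41 → 66 → 107.
Eggs: alternating steps +4, −1, +4, −1, …; 4, 8, 7, 11, 10, 14 → 13 → 17.
Putting the parts together: 66 birds, 13 eggs and then 107 birds, 17 eggs.

66 birds, 13 eggs; 107 birds, 17 eggs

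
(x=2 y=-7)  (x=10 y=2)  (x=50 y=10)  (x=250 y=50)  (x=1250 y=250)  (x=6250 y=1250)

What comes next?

(x=31250 y=6250)

X: ×5 each step; 2, 10, 50, 250, 1250, 6250 → 31250.
Y: -7, 2, 10, 50, 250, 1250 → 6250 (always the previous value of the x).
Putting it together: (x=31250 y=6250).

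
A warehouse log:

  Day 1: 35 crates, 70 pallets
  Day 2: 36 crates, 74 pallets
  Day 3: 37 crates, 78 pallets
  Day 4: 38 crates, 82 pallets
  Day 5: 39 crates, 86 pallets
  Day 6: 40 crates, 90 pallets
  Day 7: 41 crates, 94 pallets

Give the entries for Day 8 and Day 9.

42 crates, 98 pallets; 43 crates, 102 pallets

Crates: +1 each step; 35, 36, 37, 38, 39, 40, 41 → 42 → 43.
Pallets: 70, 74, 78, 82, 86, 90, 94 → 98 → 102 (+4 each step).
Putting the parts together: 42 crates, 98 pallets and then 43 crates, 102 pallets.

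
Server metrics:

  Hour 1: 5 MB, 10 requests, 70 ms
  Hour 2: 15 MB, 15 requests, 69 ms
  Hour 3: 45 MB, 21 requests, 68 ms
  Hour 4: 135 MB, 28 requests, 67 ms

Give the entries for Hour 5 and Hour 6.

405 MB, 36 requests, 66 ms; 1215 MB, 45 requests, 65 ms

MB: 5, 15, 45, 135 → 405 → 1215 (×3 each step).
Requests: differences are 5, 6, 7, … (increasing by 1 each time), so 10, 15, 21, 28 → 36 → 45.
Ms goes 70, 69, 68, 67 → 66 → 65 (−1 each step).
So the next two lines are 405 MB, 36 requests, 66 ms and 1215 MB, 45 requests, 65 ms.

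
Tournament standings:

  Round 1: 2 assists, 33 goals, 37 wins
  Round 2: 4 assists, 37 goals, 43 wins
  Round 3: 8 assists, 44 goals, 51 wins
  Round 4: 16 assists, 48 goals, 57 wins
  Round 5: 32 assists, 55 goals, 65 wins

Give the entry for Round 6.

64 assists, 59 goals, 71 wins

Assists: 2, 4, 8, 16, 32 → 64 (×2 each step).
Goals: alternating steps +4, +7, +4, +7, …; 33, 37, 44, 48, 55 → 59.
For the wins, alternating steps +6, +8, +6, +8, …: 37, 43, 51, 57, 65 → 71.
Combining the parts gives 64 assists, 59 goals, 71 wins.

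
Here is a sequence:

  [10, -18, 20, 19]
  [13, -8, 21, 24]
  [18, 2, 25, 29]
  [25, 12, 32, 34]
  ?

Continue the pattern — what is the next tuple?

[34, 22, 42, 39]

First part: differences are 3, 5, 7, … (increasing by 2 each time), so 10, 13, 18, 25 → 34.
Second part: +10 each step, so -18, -8, 2, 12 → 22.
Third part: 20, 21, 25, 32 → 42 (differences are 1, 4, 7, … (increasing by 3 each time)).
Fourth part: +5 each step; 19, 24, 29, 34 → 39.
So the next tuple is [34, 22, 42, 39].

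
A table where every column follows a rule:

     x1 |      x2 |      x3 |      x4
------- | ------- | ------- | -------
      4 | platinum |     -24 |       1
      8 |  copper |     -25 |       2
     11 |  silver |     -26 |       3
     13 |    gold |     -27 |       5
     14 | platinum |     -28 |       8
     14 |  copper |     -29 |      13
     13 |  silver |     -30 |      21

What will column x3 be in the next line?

Column x3: −1 each step; -24, -25, -26, -27, -28, -29, -30 → -31.

-31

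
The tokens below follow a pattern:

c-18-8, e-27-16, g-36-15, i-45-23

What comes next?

k-54-22

Letter goes c, e, g, i → k (letters move forward 2 places in the alphabet).
For the second component, +9 each step: 18, 27, 36, 45 → 54.
Third component: alternating steps +8, −1, +8, −1, …; 8, 16, 15, 23 → 22.
Putting it together: k-54-22.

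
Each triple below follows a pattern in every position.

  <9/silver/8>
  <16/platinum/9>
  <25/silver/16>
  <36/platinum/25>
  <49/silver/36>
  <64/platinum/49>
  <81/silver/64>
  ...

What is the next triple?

<100/platinum/81>

First slot: 9, 16, 25, 36, 49, 64, 81 → 100 (perfect squares: 3², 4², 5², …).
Metal: alternates silver ↔ platinum, so silver, platinum, silver, platinum, silver, platinum, silver → platinum.
Third slot: always the previous value of the first slot, so 8, 9, 16, 25, 36, 49, 64 → 81.
Combining the parts gives <100/platinum/81>.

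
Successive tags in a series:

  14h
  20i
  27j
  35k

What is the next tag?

First component — differences are 6, 7, 8, … (increasing by 1 each time): 14, 20, 27, 35 → 44.
For the letter, letters move forward 1 place in the alphabet: h, i, j, k → l.
So the next tag is 44l.

44l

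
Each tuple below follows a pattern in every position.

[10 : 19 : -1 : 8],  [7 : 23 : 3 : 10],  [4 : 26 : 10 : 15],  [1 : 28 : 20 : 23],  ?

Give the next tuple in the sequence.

[-2 : 29 : 33 : 34]

First component — −3 each step: 10, 7, 4, 1 → -2.
Second component: differences are 4, 3, 2, … (decreasing by 1 each time), so 19, 23, 26, 28 → 29.
For the third component, differences are 4, 7, 10, … (increasing by 3 each time): -1, 3, 10, 20 → 33.
For the fourth component, differences are 2, 5, 8, … (increasing by 3 each time): 8, 10, 15, 23 → 34.
So the next tuple is [-2 : 29 : 33 : 34].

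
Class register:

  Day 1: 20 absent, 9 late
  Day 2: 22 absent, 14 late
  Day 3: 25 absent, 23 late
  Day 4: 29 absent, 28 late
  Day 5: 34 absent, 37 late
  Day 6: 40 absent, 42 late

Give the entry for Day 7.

47 absent, 51 late

Absent goes 20, 22, 25, 29, 34, 40 → 47 (differences are 2, 3, 4, … (increasing by 1 each time)).
For the late, alternating steps +5, +9, +5, +9, …: 9, 14, 23, 28, 37, 42 → 51.
So the next row is 47 absent, 51 late.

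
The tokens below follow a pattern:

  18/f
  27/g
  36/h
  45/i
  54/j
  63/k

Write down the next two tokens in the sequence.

72/l, 81/m

First component goes 18, 27, 36, 45, 54, 63 → 72 → 81 (+9 each step).
For the letter, letters move forward 1 place in the alphabet: f, g, h, i, j, k → l → m.
Putting the parts together: 72/l and then 81/m.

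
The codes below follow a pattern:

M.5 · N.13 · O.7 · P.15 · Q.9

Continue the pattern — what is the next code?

R.17

For the letter, letters move forward 1 place in the alphabet: M, N, O, P, Q → R.
For the second component, alternating steps +8, −6, +8, −6, …: 5, 13, 7, 15, 9 → 17.
Putting it together: R.17.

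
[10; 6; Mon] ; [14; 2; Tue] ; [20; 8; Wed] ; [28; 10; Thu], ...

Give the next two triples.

[38; 18; Fri], [50; 28; Sat]

First coordinate goes 10, 14, 20, 28 → 38 → 50 (differences are 4, 6, 8, … (increasing by 2 each time)).
Second coordinate: 6, 2, 8, 10 → 18 → 28 (each term is the sum of the two before it).
Day: runs through the weekdays Mon→Sun, so Mon, Tue, Wed, Thu → Fri → Sat.
So the next two triples are [38; 18; Fri] and [50; 28; Sat].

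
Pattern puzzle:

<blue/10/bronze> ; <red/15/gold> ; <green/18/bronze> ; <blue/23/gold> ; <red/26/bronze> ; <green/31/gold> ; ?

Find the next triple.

<blue/34/bronze>

Colour: repeats blue → red → green, so blue, red, green, blue, red, green → blue.
Second value: alternating steps +5, +3, +5, +3, …, so 10, 15, 18, 23, 26, 31 → 34.
Rank goes bronze, gold, bronze, gold, bronze, gold → bronze (alternates bronze ↔ gold).
Combining the parts gives <blue/34/bronze>.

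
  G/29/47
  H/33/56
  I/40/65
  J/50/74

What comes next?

Letter: G, H, I, J → K (letters move forward 1 place in the alphabet).
Second component: differences are 4, 7, 10, … (increasing by 3 each time), so 29, 33, 40, 50 → 63.
Third component — +9 each step: 47, 56, 65, 74 → 83.
Combining the parts gives K/63/83.

K/63/83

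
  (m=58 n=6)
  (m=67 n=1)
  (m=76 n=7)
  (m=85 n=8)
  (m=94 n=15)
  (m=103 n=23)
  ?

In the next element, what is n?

M — +9 each step: 58, 67, 76, 85, 94, 103 → 112.
For the n, each term is the sum of the two before it: 6, 1, 7, 8, 15, 23 → 38.

38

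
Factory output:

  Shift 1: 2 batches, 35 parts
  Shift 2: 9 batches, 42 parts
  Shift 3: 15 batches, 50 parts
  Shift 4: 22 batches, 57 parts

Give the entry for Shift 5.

Batches: alternating steps +7, +6, +7, +6, …, so 2, 9, 15, 22 → 28.
Parts: alternating steps +7, +8, +7, +8, …; 35, 42, 50, 57 → 65.
So the next line is 28 batches, 65 parts.

28 batches, 65 parts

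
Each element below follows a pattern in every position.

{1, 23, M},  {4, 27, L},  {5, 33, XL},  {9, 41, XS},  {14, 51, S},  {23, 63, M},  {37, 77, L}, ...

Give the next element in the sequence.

First entry: each term is the sum of the two before it; 1, 4, 5, 9, 14, 23, 37 → 60.
Second entry goes 23, 27, 33, 41, 51, 63, 77 → 93 (differences are 4, 6, 8, … (increasing by 2 each time)).
For the size, repeats M → L → XL → XS → S: M, L, XL, XS, S, M, L → XL.
So the next element is {60, 93, XL}.

{60, 93, XL}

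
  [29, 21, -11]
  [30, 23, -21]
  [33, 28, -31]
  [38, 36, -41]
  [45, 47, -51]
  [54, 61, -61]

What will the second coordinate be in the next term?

First coordinate — differences are 1, 3, 5, … (increasing by 2 each time): 29, 30, 33, 38, 45, 54 → 65.
For the second coordinate, differences are 2, 5, 8, … (increasing by 3 each time): 21, 23, 28, 36, 47, 61 → 78.
For the third coordinate, −10 each step: -11, -21, -31, -41, -51, -61 → -71.

78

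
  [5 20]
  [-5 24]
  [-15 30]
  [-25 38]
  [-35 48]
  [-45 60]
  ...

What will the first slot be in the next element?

-55

First slot goes 5, -5, -15, -25, -35, -45 → -55 (−10 each step).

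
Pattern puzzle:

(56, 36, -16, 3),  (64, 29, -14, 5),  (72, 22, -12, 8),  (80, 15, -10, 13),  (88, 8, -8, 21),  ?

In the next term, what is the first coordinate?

96

For the first coordinate, +8 each step: 56, 64, 72, 80, 88 → 96.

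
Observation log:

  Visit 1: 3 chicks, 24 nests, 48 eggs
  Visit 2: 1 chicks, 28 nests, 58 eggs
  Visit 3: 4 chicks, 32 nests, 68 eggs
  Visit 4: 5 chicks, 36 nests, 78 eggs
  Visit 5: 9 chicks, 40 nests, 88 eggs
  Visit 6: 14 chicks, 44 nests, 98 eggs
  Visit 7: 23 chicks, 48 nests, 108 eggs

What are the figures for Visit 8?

37 chicks, 52 nests, 118 eggs

For the chicks, each term is the sum of the two before it: 3, 1, 4, 5, 9, 14, 23 → 37.
For the nests, +4 each step: 24, 28, 32, 36, 40, 44, 48 → 52.
For the eggs, +10 each step: 48, 58, 68, 78, 88, 98, 108 → 118.
So the next record is 37 chicks, 52 nests, 118 eggs.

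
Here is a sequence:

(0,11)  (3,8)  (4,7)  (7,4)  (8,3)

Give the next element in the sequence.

First coordinate: 0, 3, 4, 7, 8 → 11 (alternating steps +3, +1, +3, +1, …).
Second coordinate: together with the first coordinate always sums to 11, so 11, 8, 7, 4, 3 → 0.
So the next element is (11,0).

(11,0)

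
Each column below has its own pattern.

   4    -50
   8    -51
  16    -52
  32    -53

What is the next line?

First component — ×2 each step: 4, 8, 16, 32 → 64.
Second component — −1 each step: -50, -51, -52, -53 → -54.
Putting it together: 64  -54.

64  -54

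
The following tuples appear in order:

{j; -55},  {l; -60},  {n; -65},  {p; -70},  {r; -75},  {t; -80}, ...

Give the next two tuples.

Letter — letters move forward 2 places in the alphabet: j, l, n, p, r, t → v → x.
Second slot goes -55, -60, -65, -70, -75, -80 → -85 → -90 (−5 each step).
Putting the parts together: {v; -85} and then {x; -90}.

{v; -85}, {x; -90}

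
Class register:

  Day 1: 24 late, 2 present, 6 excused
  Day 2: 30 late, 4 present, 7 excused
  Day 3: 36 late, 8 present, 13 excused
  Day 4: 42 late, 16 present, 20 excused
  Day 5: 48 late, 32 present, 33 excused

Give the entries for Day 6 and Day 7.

54 late, 64 present, 53 excused; 60 late, 128 present, 86 excused

For the late, +6 each step: 24, 30, 36, 42, 48 → 54 → 60.
Present: 2, 4, 8, 16, 32 → 64 → 128 (×2 each step).
Excused: each term is the sum of the two before it; 6, 7, 13, 20, 33 → 53 → 86.
So the next two rows are 54 late, 64 present, 53 excused and 60 late, 128 present, 86 excused.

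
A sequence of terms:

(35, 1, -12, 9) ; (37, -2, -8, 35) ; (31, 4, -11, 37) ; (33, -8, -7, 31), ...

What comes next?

(27, 16, -10, 33)

First value goes 35, 37, 31, 33 → 27 (alternating steps +2, −6, +2, −6, …).
Second value: 1, -2, 4, -8 → 16 (×(-2) each step).
Third value: alternating steps +4, −3, +4, −3, …; -12, -8, -11, -7 → -10.
Fourth value: always the previous value of the first value, so 9, 35, 37, 31 → 33.
Combining the parts gives (27, 16, -10, 33).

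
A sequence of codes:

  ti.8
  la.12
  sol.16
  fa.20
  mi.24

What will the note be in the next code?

re

Note — runs backward through the solfège scale do→ti: ti, la, sol, fa, mi → re.
Second component: +4 each step, so 8, 12, 16, 20, 24 → 28.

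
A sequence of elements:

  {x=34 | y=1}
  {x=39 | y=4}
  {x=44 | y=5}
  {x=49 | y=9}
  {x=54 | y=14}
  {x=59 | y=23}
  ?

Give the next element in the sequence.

X — +5 each step: 34, 39, 44, 49, 54, 59 → 64.
Y: 1, 4, 5, 9, 14, 23 → 37 (each term is the sum of the two before it).
Combining the parts gives {x=64 | y=37}.

{x=64 | y=37}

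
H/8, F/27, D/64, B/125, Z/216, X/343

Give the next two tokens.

V/512, T/729

Letter — letters move back 2 places in the alphabet, wrapping A→Z: H, F, D, B, Z, X → V → T.
Second component: perfect cubes: 2³, 3³, 4³, …; 8, 27, 64, 125, 216, 343 → 512 → 729.
Putting the parts together: V/512 and then T/729.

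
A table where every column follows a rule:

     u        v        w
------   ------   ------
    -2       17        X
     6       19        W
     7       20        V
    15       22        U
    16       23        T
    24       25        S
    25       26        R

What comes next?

Column u — alternating steps +8, +1, +8, +1, …: -2, 6, 7, 15, 16, 24, 25 → 33.
Column v goes 17, 19, 20, 22, 23, 25, 26 → 28 (alternating steps +2, +1, +2, +1, …).
Column w goes X, W, V, U, T, S, R → Q (letters move back 1 place in the alphabet).
Combining the parts gives 33  28  Q.

33  28  Q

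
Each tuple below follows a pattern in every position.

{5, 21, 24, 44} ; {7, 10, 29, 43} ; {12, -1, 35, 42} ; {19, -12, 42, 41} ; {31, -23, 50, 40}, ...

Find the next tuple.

First component: each term is the sum of the two before it; 5, 7, 12, 19, 31 → 50.
Second component: 21, 10, -1, -12, -23 → -34 (−11 each step).
For the third component, differences are 5, 6, 7, … (increasing by 1 each time): 24, 29, 35, 42, 50 → 59.
Fourth component: −1 each step; 44, 43, 42, 41, 40 → 39.
So the next tuple is {50, -34, 59, 39}.

{50, -34, 59, 39}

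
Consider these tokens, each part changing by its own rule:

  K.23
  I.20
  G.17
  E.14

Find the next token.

Letter: letters move back 2 places in the alphabet; K, I, G, E → C.
Second component — −3 each step: 23, 20, 17, 14 → 11.
So the next token is C.11.

C.11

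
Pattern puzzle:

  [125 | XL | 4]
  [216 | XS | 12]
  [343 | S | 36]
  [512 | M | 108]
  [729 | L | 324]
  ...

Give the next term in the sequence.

[1000 | XL | 972]

First component: perfect cubes: 5³, 6³, 7³, …; 125, 216, 343, 512, 729 → 1000.
Size goes XL, XS, S, M, L → XL (runs through clothing sizes XS→XL).
Third component — ×3 each step: 4, 12, 36, 108, 324 → 972.
Combining the parts gives [1000 | XL | 972].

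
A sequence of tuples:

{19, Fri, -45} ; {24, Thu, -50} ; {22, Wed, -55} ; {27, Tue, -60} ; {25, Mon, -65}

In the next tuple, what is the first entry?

First entry goes 19, 24, 22, 27, 25 → 30 (alternating steps +5, −2, +5, −2, …).
For the day, runs backward through the weekdays Mon→Sun: Fri, Thu, Wed, Tue, Mon → Sun.
Third entry — −5 each step: -45, -50, -55, -60, -65 → -70.

30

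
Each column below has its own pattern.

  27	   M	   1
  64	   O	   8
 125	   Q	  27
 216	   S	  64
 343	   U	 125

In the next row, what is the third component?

Third component goes 1, 8, 27, 64, 125 → 216 (perfect cubes: 1³, 2³, 3³, …).

216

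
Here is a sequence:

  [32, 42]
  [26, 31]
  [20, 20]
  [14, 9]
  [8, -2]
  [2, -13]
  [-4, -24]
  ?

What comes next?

[-10, -35]

For the first value, −6 each step: 32, 26, 20, 14, 8, 2, -4 → -10.
Second value: −11 each step; 42, 31, 20, 9, -2, -13, -24 → -35.
So the next pair is [-10, -35].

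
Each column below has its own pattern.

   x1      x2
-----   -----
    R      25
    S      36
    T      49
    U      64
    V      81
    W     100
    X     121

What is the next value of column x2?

144

Column x2: perfect squares: 5², 6², 7², …, so 25, 36, 49, 64, 81, 100, 121 → 144.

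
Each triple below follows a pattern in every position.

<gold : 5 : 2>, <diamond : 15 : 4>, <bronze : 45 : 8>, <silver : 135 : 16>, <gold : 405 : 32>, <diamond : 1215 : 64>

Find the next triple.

Rank — repeats gold → diamond → bronze → silver: gold, diamond, bronze, silver, gold, diamond → bronze.
Second coordinate: ×3 each step, so 5, 15, 45, 135, 405, 1215 → 3645.
Third coordinate — ×2 each step: 2, 4, 8, 16, 32, 64 → 128.
So the next triple is <bronze : 3645 : 128>.

<bronze : 3645 : 128>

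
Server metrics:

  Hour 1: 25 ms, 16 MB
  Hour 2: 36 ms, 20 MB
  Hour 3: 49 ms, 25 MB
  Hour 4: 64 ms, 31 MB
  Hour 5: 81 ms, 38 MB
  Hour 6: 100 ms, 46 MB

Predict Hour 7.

Ms: perfect squares: 5², 6², 7², …, so 25, 36, 49, 64, 81, 100 → 121.
MB: 16, 20, 25, 31, 38, 46 → 55 (differences are 4, 5, 6, … (increasing by 1 each time)).
So the next line is 121 ms, 55 MB.

121 ms, 55 MB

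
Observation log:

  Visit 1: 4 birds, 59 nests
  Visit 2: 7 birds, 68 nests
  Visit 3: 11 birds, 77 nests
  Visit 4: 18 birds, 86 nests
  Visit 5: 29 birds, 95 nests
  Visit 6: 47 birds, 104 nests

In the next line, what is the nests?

Nests — +9 each step: 59, 68, 77, 86, 95, 104 → 113.

113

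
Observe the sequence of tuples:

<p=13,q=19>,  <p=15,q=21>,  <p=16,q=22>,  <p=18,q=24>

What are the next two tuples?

For the p, alternating steps +2, +1, +2, +1, …: 13, 15, 16, 18 → 19 → 21.
Q: always 6 more than the p, so 19, 21, 22, 24 → 25 → 27.
Putting the parts together: <p=19,q=25> and then <p=21,q=27>.

<p=19,q=25>, <p=21,q=27>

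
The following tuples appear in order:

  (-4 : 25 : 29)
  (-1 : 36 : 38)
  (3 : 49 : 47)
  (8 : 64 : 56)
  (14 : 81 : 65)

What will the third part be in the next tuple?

74

First part — differences are 3, 4, 5, … (increasing by 1 each time): -4, -1, 3, 8, 14 → 21.
Second part goes 25, 36, 49, 64, 81 → 100 (perfect squares: 5², 6², 7², …).
Third part: +9 each step, so 29, 38, 47, 56, 65 → 74.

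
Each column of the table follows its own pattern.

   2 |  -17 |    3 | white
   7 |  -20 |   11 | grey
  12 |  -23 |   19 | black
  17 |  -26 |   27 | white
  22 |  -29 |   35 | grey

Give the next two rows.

27  -32  43  black; 32  -35  51  white

First component: +5 each step, so 2, 7, 12, 17, 22 → 27 → 32.
Second component: −3 each step, so -17, -20, -23, -26, -29 → -32 → -35.
For the third component, +8 each step: 3, 11, 19, 27, 35 → 43 → 51.
Shade: repeats white → grey → black; white, grey, black, white, grey → black → white.
Putting the parts together: 27  -32  43  black and then 32  -35  51  white.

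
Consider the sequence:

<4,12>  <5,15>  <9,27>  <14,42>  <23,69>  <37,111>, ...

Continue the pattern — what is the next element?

<60,180>

For the first part, each term is the sum of the two before it: 4, 5, 9, 14, 23, 37 → 60.
Second part: always 3 × the first part; 12, 15, 27, 42, 69, 111 → 180.
Combining the parts gives <60,180>.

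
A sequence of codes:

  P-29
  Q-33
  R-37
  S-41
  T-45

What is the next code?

U-49

Letter — letters move forward 1 place in the alphabet: P, Q, R, S, T → U.
Second component goes 29, 33, 37, 41, 45 → 49 (+4 each step).
Combining the parts gives U-49.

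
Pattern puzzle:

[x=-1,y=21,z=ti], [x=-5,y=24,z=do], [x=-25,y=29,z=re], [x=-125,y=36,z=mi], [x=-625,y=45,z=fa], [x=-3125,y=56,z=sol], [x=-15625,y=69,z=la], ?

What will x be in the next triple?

-78125

X goes -1, -5, -25, -125, -625, -3125, -15625 → -78125 (×5 each step).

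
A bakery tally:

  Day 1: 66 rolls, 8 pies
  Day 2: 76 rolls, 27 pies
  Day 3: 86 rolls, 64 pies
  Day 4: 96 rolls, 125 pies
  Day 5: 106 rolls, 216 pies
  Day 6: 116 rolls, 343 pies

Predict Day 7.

Rolls: 66, 76, 86, 96, 106, 116 → 126 (+10 each step).
For the pies, perfect cubes: 2³, 3³, 4³, …: 8, 27, 64, 125, 216, 343 → 512.
Putting it together: 126 rolls, 512 pies.

126 rolls, 512 pies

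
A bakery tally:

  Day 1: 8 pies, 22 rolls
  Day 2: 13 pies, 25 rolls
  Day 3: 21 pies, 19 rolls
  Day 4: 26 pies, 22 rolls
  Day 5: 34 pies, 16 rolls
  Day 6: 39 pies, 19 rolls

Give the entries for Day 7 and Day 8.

47 pies, 13 rolls; 52 pies, 16 rolls

Pies — alternating steps +5, +8, +5, +8, …: 8, 13, 21, 26, 34, 39 → 47 → 52.
Rolls: alternating steps +3, −6, +3, −6, …, so 22, 25, 19, 22, 16, 19 → 13 → 16.
So the next two records are 47 pies, 13 rolls and 52 pies, 16 rolls.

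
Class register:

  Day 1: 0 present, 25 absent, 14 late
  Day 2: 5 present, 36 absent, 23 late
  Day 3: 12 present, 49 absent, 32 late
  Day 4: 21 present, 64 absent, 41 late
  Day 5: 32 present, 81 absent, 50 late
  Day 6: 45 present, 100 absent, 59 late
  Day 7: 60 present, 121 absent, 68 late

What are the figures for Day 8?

77 present, 144 absent, 77 late

Present: 0, 5, 12, 21, 32, 45, 60 → 77 (differences are 5, 7, 9, … (increasing by 2 each time)).
Absent: perfect squares: 5², 6², 7², …; 25, 36, 49, 64, 81, 100, 121 → 144.
Late: +9 each step, so 14, 23, 32, 41, 50, 59, 68 → 77.
Combining the parts gives 77 present, 144 absent, 77 late.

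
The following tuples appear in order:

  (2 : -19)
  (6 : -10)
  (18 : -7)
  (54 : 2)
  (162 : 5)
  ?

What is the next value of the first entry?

First entry — ×3 each step: 2, 6, 18, 54, 162 → 486.

486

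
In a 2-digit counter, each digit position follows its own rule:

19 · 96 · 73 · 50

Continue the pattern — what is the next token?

37

First digit: −2 each step, mod 10; 1, 9, 7, 5 → 3.
Second digit goes 9, 6, 3, 0 → 7 (−3 each step, mod 10).
Putting it together: 37.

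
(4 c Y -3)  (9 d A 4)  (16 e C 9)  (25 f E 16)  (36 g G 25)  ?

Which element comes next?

(49 h I 36)

First component: 4, 9, 16, 25, 36 → 49 (perfect squares: 2², 3², 4², …).
First letter goes c, d, e, f, g → h (letters move forward 1 place in the alphabet).
For the second letter, letters move forward 2 places in the alphabet, wrapping Z→A: Y, A, C, E, G → I.
Fourth component: always the previous value of the first component, so -3, 4, 9, 16, 25 → 36.
Putting it together: (49 h I 36).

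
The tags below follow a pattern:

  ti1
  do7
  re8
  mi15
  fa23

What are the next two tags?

sol38 then la61

For the note, runs through the solfège scale do→ti: ti, do, re, mi, fa → sol → la.
Second component: 1, 7, 8, 15, 23 → 38 → 61 (each term is the sum of the two before it).
So the next two tags are sol38 and la61.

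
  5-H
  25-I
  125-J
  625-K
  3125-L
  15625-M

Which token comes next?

78125-N

First component: ×5 each step; 5, 25, 125, 625, 3125, 15625 → 78125.
Letter: H, I, J, K, L, M → N (letters move forward 1 place in the alphabet).
So the next token is 78125-N.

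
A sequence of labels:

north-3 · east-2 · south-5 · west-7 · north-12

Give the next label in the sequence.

east-19

Direction: north, east, south, west, north → east (repeats north → east → south → west).
Second component: 3, 2, 5, 7, 12 → 19 (each term is the sum of the two before it).
Combining the parts gives east-19.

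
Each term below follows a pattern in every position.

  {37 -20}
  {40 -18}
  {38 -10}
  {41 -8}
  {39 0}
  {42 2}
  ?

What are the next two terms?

First part goes 37, 40, 38, 41, 39, 42 → 40 → 43 (alternating steps +3, −2, +3, −2, …).
Second part — alternating steps +2, +8, +2, +8, …: -20, -18, -10, -8, 0, 2 → 10 → 12.
So the next two terms are {40 10} and {43 12}.

{40 10}, {43 12}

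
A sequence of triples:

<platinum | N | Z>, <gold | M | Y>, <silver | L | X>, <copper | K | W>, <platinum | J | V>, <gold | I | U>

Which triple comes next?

<silver | H | T>

Metal: repeats platinum → gold → silver → copper, so platinum, gold, silver, copper, platinum, gold → silver.
First letter — letters move back 1 place in the alphabet: N, M, L, K, J, I → H.
For the second letter, letters move back 1 place in the alphabet: Z, Y, X, W, V, U → T.
Combining the parts gives <silver | H | T>.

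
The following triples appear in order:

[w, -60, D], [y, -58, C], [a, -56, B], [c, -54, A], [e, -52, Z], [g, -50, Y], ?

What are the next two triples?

[i, -48, X], [k, -46, W]

First letter: w, y, a, c, e, g → i → k (letters move forward 2 places in the alphabet, wrapping Z→A).
Second component — +2 each step: -60, -58, -56, -54, -52, -50 → -48 → -46.
Second letter goes D, C, B, A, Z, Y → X → W (letters move back 1 place in the alphabet, wrapping A→Z).
Putting the parts together: [i, -48, X] and then [k, -46, W].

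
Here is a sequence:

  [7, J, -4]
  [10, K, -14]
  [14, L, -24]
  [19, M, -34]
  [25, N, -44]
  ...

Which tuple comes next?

First part — differences are 3, 4, 5, … (increasing by 1 each time): 7, 10, 14, 19, 25 → 32.
Letter goes J, K, L, M, N → O (letters move forward 1 place in the alphabet).
Third part: −10 each step; -4, -14, -24, -34, -44 → -54.
Combining the parts gives [32, O, -54].

[32, O, -54]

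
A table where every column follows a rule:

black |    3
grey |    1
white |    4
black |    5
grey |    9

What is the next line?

For the shade, repeats black → grey → white: black, grey, white, black, grey → white.
Second component: 3, 1, 4, 5, 9 → 14 (each term is the sum of the two before it).
Combining the parts gives white  14.

white  14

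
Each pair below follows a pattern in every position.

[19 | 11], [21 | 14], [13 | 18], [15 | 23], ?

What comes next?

[7 | 29]

First coordinate — alternating steps +2, −8, +2, −8, …: 19, 21, 13, 15 → 7.
Second coordinate: differences are 3, 4, 5, … (increasing by 1 each time), so 11, 14, 18, 23 → 29.
Combining the parts gives [7 | 29].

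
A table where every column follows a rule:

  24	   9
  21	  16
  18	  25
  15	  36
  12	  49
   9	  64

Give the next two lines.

6  81; 3  100

First component: −3 each step; 24, 21, 18, 15, 12, 9 → 6 → 3.
Second component: perfect squares: 3², 4², 5², …; 9, 16, 25, 36, 49, 64 → 81 → 100.
Putting the parts together: 6  81 and then 3  100.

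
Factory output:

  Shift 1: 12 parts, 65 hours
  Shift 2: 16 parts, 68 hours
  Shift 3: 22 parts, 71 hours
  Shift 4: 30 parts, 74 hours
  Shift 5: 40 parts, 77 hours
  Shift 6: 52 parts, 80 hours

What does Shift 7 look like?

For the parts, differences are 4, 6, 8, … (increasing by 2 each time): 12, 16, 22, 30, 40, 52 → 66.
Hours: +3 each step, so 65, 68, 71, 74, 77, 80 → 83.
Putting it together: 66 parts, 83 hours.

66 parts, 83 hours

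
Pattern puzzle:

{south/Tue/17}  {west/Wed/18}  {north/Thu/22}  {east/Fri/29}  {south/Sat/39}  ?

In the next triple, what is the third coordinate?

For the third coordinate, differences are 1, 4, 7, … (increasing by 3 each time): 17, 18, 22, 29, 39 → 52.

52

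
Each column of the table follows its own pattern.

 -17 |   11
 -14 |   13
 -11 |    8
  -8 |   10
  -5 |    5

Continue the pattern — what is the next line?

First component — +3 each step: -17, -14, -11, -8, -5 → -2.
Second component: alternating steps +2, −5, +2, −5, …; 11, 13, 8, 10, 5 → 7.
Combining the parts gives -2  7.

-2  7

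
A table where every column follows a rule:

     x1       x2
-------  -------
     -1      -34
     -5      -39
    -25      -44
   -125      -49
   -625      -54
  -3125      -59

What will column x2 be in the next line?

Column x2 goes -34, -39, -44, -49, -54, -59 → -64 (−5 each step).

-64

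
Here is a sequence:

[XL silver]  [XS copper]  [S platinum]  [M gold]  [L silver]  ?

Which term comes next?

[XL copper]

Size: runs through clothing sizes XS→XL; XL, XS, S, M, L → XL.
Metal: silver, copper, platinum, gold, silver → copper (repeats silver → copper → platinum → gold).
So the next term is [XL copper].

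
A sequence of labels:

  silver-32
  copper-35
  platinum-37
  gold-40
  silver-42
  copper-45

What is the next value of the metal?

Metal: silver, copper, platinum, gold, silver, copper → platinum (repeats silver → copper → platinum → gold).

platinum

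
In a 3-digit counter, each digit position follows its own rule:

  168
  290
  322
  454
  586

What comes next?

First digit: +1 each step, mod 10, so 1, 2, 3, 4, 5 → 6.
For the second digit, +3 each step, mod 10: 6, 9, 2, 5, 8 → 1.
Third digit: +2 each step, mod 10, so 8, 0, 2, 4, 6 → 8.
Putting it together: 618.

618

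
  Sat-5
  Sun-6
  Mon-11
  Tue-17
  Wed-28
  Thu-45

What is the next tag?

Fri-73

For the day, runs through the weekdays Mon→Sun: Sat, Sun, Mon, Tue, Wed, Thu → Fri.
Second component: each term is the sum of the two before it, so 5, 6, 11, 17, 28, 45 → 73.
So the next tag is Fri-73.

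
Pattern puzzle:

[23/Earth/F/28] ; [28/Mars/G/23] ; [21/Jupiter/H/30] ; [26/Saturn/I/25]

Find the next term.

[19/Uranus/J/32]

First value: alternating steps +5, −7, +5, −7, …; 23, 28, 21, 26 → 19.
Planet goes Earth, Mars, Jupiter, Saturn → Uranus (runs through the planets Mercury→Neptune).
Letter: letters move forward 1 place in the alphabet, so F, G, H, I → J.
For the fourth value, together with the first value always sums to 51: 28, 23, 30, 25 → 32.
Combining the parts gives [19/Uranus/J/32].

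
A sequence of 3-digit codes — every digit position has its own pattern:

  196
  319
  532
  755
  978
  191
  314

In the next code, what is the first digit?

First digit: +2 each step, mod 10; 1, 3, 5, 7, 9, 1, 3 → 5.
Second digit — +2 each step, mod 10: 9, 1, 3, 5, 7, 9, 1 → 3.
Third digit: 6, 9, 2, 5, 8, 1, 4 → 7 (+3 each step, mod 10).

5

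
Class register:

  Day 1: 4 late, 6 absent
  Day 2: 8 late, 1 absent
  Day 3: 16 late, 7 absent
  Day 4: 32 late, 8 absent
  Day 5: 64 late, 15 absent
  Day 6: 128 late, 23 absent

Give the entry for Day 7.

Late: 4, 8, 16, 32, 64, 128 → 256 (×2 each step).
Absent: each term is the sum of the two before it, so 6, 1, 7, 8, 15, 23 → 38.
Combining the parts gives 256 late, 38 absent.

256 late, 38 absent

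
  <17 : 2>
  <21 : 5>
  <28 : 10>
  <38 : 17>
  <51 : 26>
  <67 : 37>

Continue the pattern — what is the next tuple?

<86 : 50>

First component: differences are 4, 7, 10, … (increasing by 3 each time); 17, 21, 28, 38, 51, 67 → 86.
Second component: differences are 3, 5, 7, … (increasing by 2 each time), so 2, 5, 10, 17, 26, 37 → 50.
Combining the parts gives <86 : 50>.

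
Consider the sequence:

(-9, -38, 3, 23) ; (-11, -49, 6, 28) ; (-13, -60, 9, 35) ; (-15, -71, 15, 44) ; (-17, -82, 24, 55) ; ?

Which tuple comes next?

First part: -9, -11, -13, -15, -17 → -19 (−2 each step).
Second part: −11 each step, so -38, -49, -60, -71, -82 → -93.
Third part — each term is the sum of the two before it: 3, 6, 9, 15, 24 → 39.
Fourth part: differences are 5, 7, 9, … (increasing by 2 each time); 23, 28, 35, 44, 55 → 68.
Combining the parts gives (-19, -93, 39, 68).

(-19, -93, 39, 68)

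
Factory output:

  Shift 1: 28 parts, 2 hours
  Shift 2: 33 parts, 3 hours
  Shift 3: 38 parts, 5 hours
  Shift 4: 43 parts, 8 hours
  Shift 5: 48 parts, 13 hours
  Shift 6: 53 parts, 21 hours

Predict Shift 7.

58 parts, 34 hours

Parts: +5 each step, so 28, 33, 38, 43, 48, 53 → 58.
For the hours, each term is the sum of the two before it: 2, 3, 5, 8, 13, 21 → 34.
Putting it together: 58 parts, 34 hours.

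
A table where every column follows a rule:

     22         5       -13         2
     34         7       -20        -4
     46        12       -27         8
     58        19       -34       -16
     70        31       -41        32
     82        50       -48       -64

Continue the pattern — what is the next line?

94  81  -55  128

For the first component, +12 each step: 22, 34, 46, 58, 70, 82 → 94.
Second component: each term is the sum of the two before it, so 5, 7, 12, 19, 31, 50 → 81.
Third component goes -13, -20, -27, -34, -41, -48 → -55 (−7 each step).
For the fourth component, ×(-2) each step: 2, -4, 8, -16, 32, -64 → 128.
Putting it together: 94  81  -55  128.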